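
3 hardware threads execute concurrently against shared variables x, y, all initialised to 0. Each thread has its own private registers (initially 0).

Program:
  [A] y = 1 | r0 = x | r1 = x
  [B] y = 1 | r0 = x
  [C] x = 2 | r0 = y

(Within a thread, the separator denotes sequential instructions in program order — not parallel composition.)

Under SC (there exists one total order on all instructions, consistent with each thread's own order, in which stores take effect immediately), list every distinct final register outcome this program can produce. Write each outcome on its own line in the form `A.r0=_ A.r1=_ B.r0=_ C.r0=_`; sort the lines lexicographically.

A.r0=0 A.r1=0 B.r0=0 C.r0=1
A.r0=0 A.r1=0 B.r0=2 C.r0=1
A.r0=0 A.r1=2 B.r0=0 C.r0=1
A.r0=0 A.r1=2 B.r0=2 C.r0=1
A.r0=2 A.r1=2 B.r0=0 C.r0=1
A.r0=2 A.r1=2 B.r0=2 C.r0=0
A.r0=2 A.r1=2 B.r0=2 C.r0=1

outcome vector order: (A.r0,A.r1,B.r0,C.r0)
|SC outcomes| = 7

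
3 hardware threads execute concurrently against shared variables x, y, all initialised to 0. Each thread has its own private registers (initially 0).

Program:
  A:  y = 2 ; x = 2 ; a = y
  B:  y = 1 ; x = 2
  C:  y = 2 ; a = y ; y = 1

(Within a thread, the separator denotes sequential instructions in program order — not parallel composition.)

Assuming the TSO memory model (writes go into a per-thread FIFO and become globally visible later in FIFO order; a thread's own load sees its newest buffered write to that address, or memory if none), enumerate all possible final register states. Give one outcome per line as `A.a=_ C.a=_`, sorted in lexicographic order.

A.a=1 C.a=1
A.a=1 C.a=2
A.a=2 C.a=1
A.a=2 C.a=2

outcome vector order: (A.a,C.a)
|TSO outcomes| = 4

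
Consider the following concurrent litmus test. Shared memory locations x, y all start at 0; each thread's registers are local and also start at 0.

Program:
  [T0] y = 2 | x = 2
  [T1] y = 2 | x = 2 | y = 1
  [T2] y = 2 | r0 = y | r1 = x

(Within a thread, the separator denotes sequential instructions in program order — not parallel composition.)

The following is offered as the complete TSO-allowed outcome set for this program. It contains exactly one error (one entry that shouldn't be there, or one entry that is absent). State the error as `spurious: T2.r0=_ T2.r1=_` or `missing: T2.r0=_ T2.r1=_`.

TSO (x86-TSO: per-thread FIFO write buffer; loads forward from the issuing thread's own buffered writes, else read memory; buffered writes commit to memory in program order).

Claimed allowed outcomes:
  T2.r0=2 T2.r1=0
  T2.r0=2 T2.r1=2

outcome vector order: (T2.r0,T2.r1)
TSO (3): 1/2, 2/0, 2/2
TSO∖claimed = {1/2}

missing: T2.r0=1 T2.r1=2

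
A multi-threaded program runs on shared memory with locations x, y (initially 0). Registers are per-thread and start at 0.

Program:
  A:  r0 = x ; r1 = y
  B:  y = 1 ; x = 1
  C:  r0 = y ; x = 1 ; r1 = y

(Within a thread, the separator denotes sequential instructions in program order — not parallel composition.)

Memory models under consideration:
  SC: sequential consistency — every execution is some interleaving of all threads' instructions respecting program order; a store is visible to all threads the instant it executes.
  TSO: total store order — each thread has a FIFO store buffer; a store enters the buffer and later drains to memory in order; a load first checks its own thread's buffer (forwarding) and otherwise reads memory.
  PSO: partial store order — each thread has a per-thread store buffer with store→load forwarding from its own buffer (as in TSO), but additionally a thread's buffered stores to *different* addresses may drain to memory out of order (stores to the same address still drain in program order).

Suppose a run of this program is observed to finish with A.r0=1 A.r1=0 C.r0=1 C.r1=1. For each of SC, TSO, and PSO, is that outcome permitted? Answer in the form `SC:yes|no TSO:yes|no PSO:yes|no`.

SC:no TSO:no PSO:yes

outcome vector order: (A.r0,A.r1,C.r0,C.r1)
SC: 11 outcomes — {0000, 0001, 0011, 0100, 0101, 0111, 1000, 1001, 1100, 1101, 1111}
TSO: 11 outcomes — {0000, 0001, 0011, 0100, 0101, 0111, 1000, 1001, 1100, 1101, 1111}
PSO: 12 outcomes — {0000, 0001, 0011, 0100, 0101, 0111, 1000, 1001, 1011, 1100, 1101, 1111}
target 1011 ∈ {PSO}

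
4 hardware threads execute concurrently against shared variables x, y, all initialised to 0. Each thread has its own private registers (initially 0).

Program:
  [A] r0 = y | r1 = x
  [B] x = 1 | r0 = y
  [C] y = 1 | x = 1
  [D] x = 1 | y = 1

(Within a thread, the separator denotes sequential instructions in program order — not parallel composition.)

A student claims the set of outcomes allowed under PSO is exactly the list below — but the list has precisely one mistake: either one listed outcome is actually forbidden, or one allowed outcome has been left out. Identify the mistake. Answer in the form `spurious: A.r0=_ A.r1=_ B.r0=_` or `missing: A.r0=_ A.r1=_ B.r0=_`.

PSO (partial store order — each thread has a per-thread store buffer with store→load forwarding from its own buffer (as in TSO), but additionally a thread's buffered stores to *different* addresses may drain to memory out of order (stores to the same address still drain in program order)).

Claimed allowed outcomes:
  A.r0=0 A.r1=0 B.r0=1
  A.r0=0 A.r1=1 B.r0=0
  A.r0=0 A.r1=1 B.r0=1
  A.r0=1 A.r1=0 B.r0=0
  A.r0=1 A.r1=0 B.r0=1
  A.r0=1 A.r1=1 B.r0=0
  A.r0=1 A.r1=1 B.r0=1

outcome vector order: (A.r0,A.r1,B.r0)
under PSO → 000, 001, 010, 011, 100, 101, 110, 111
PSO∖claimed = {000}

missing: A.r0=0 A.r1=0 B.r0=0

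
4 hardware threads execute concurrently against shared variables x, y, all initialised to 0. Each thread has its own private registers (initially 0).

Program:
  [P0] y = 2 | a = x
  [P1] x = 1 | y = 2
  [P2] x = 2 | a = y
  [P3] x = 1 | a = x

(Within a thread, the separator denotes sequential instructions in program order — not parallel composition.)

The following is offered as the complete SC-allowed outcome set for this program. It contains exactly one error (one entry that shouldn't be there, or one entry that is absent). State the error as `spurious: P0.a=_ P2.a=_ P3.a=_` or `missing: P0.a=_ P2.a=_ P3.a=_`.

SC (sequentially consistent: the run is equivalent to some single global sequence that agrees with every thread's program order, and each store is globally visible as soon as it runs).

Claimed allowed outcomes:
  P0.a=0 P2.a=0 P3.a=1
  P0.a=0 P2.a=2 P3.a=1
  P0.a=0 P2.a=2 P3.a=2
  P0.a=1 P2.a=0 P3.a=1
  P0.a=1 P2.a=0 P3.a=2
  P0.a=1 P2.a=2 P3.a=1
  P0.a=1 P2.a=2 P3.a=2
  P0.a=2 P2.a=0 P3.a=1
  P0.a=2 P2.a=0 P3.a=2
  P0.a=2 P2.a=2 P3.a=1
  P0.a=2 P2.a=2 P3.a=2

outcome vector order: (P0.a,P2.a,P3.a)
SC (10): 021, 022, 101, 102, 121, 122, 201, 202, 221, 222
claimed∖SC = {001}

spurious: P0.a=0 P2.a=0 P3.a=1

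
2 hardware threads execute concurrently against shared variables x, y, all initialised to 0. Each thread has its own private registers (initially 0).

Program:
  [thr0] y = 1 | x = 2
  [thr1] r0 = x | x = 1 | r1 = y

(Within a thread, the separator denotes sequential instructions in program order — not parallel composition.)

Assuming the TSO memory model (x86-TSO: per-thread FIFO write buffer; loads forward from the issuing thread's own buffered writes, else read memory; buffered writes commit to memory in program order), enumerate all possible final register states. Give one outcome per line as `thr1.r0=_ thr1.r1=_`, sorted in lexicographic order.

thr1.r0=0 thr1.r1=0
thr1.r0=0 thr1.r1=1
thr1.r0=2 thr1.r1=1

outcome vector order: (thr1.r0,thr1.r1)
|TSO outcomes| = 3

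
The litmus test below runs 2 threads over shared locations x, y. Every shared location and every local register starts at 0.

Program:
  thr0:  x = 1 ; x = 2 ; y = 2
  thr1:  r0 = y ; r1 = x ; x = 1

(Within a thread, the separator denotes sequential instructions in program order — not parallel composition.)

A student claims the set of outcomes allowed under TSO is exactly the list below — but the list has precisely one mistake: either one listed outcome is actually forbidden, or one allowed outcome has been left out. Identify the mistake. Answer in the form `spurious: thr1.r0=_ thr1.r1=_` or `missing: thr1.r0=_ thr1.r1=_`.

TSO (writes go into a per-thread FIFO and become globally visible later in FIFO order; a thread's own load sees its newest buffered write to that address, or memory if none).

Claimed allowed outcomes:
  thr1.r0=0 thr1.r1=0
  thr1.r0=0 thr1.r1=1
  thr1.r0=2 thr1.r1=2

missing: thr1.r0=0 thr1.r1=2

outcome vector order: (thr1.r0,thr1.r1)
TSO: 4 outcomes — {(0,0); (0,1); (0,2); (2,2)}
TSO∖claimed = {(0,2)}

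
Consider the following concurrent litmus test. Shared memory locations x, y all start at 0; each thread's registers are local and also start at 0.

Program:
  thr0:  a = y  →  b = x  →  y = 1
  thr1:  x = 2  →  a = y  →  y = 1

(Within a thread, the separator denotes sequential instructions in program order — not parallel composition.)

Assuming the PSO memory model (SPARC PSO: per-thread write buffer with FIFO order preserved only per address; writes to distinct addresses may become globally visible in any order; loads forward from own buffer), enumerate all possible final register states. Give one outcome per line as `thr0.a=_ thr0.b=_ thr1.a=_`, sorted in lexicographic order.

outcome vector order: (thr0.a,thr0.b,thr1.a)
|PSO outcomes| = 6

thr0.a=0 thr0.b=0 thr1.a=0
thr0.a=0 thr0.b=0 thr1.a=1
thr0.a=0 thr0.b=2 thr1.a=0
thr0.a=0 thr0.b=2 thr1.a=1
thr0.a=1 thr0.b=0 thr1.a=0
thr0.a=1 thr0.b=2 thr1.a=0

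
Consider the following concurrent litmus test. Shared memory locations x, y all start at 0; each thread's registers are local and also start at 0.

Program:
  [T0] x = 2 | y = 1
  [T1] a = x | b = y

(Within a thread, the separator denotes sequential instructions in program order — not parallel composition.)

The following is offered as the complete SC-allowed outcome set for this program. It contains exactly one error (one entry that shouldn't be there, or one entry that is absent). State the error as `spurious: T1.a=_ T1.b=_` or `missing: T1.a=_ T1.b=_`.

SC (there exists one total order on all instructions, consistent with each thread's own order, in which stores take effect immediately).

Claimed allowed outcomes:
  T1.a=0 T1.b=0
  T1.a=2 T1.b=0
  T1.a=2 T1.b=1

outcome vector order: (T1.a,T1.b)
[SC] allowed = {0/0, 0/1, 2/0, 2/1}
SC∖claimed = {0/1}

missing: T1.a=0 T1.b=1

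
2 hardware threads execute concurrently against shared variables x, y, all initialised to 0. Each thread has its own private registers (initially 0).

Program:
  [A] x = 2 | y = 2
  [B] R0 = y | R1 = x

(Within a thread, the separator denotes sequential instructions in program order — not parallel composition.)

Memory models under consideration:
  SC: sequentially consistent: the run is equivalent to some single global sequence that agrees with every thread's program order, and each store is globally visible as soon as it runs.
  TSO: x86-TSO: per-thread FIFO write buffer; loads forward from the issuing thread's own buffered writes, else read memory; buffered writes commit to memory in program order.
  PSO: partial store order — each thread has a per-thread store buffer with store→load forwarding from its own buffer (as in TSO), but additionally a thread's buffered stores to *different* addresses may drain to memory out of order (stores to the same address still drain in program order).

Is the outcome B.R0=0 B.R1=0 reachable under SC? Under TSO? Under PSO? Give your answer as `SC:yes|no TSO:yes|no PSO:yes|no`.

SC:yes TSO:yes PSO:yes

outcome vector order: (B.R0,B.R1)
SC (3): 0/0 0/2 2/2
TSO (3): 0/0 0/2 2/2
PSO (4): 0/0 0/2 2/0 2/2
target 0/0 ∈ {SC,TSO,PSO}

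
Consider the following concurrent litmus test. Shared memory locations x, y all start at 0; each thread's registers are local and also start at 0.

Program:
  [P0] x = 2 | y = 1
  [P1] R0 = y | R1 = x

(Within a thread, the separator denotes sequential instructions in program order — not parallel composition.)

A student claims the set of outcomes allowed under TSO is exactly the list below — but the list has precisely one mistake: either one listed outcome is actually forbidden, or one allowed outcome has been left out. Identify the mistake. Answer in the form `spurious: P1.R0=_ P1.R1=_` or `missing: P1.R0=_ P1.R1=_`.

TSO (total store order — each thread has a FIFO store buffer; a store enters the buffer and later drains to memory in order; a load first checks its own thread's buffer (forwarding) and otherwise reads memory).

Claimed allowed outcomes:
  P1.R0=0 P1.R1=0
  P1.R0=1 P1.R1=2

missing: P1.R0=0 P1.R1=2

outcome vector order: (P1.R0,P1.R1)
TSO (3): <0 0>; <0 2>; <1 2>
TSO∖claimed = {<0 2>}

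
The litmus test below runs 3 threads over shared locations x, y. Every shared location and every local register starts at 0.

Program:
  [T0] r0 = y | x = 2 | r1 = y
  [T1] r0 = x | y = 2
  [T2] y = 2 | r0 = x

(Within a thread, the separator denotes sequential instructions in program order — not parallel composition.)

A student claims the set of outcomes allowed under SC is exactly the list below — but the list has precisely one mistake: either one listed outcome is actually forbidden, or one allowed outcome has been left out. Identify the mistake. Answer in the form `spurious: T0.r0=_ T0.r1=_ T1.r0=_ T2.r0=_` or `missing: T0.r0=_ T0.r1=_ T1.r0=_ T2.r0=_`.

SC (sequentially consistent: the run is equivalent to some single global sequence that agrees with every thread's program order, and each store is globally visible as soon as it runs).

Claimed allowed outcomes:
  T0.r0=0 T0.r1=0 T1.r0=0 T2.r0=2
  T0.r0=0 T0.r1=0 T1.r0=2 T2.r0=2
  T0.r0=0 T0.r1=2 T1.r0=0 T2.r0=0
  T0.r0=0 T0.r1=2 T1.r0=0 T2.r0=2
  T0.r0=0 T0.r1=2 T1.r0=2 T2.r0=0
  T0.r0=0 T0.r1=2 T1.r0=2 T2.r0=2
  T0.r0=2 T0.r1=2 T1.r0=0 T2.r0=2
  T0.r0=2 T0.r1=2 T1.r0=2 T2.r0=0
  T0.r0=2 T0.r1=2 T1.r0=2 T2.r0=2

missing: T0.r0=2 T0.r1=2 T1.r0=0 T2.r0=0

outcome vector order: (T0.r0,T0.r1,T1.r0,T2.r0)
SC: 10 outcomes — {0002; 0022; 0200; 0202; 0220; 0222; 2200; 2202; 2220; 2222}
SC∖claimed = {2200}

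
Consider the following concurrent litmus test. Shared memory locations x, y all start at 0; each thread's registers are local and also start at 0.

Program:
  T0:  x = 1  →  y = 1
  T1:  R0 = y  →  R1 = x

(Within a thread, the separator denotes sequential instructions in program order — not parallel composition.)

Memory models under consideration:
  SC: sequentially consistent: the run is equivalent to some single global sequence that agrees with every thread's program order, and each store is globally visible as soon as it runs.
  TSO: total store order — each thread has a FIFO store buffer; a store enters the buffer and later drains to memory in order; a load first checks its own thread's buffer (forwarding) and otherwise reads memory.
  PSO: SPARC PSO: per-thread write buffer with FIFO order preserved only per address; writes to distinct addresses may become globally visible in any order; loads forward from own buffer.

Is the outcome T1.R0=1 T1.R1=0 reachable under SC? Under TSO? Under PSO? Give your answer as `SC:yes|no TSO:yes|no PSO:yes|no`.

SC:no TSO:no PSO:yes

outcome vector order: (T1.R0,T1.R1)
[SC] allowed = {(0,0), (0,1), (1,1)}
[TSO] allowed = {(0,0), (0,1), (1,1)}
[PSO] allowed = {(0,0), (0,1), (1,0), (1,1)}
target (1,0) ∈ {PSO}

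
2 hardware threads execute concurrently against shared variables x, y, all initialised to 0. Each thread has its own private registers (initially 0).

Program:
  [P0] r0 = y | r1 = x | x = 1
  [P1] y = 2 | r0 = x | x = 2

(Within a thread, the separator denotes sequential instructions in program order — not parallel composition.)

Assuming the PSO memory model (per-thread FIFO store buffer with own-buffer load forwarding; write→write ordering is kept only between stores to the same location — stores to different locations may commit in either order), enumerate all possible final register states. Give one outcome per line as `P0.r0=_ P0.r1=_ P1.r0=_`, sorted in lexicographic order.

P0.r0=0 P0.r1=0 P1.r0=0
P0.r0=0 P0.r1=0 P1.r0=1
P0.r0=0 P0.r1=2 P1.r0=0
P0.r0=2 P0.r1=0 P1.r0=0
P0.r0=2 P0.r1=0 P1.r0=1
P0.r0=2 P0.r1=2 P1.r0=0

outcome vector order: (P0.r0,P0.r1,P1.r0)
|PSO outcomes| = 6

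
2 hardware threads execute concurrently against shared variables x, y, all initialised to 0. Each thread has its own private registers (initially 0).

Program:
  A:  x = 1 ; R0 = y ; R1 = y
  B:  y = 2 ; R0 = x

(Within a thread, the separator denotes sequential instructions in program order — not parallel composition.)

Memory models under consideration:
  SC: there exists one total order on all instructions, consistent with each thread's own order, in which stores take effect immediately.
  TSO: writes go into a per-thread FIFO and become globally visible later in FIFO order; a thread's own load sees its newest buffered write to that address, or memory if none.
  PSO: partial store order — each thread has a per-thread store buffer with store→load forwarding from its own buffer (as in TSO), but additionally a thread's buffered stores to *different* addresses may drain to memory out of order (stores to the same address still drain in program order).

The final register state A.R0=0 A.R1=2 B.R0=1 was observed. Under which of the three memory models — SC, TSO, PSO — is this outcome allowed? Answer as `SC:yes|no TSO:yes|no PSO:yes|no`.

SC:yes TSO:yes PSO:yes

outcome vector order: (A.R0,A.R1,B.R0)
SC (4): <0 0 1>; <0 2 1>; <2 2 0>; <2 2 1>
TSO (6): <0 0 0>; <0 0 1>; <0 2 0>; <0 2 1>; <2 2 0>; <2 2 1>
PSO (6): <0 0 0>; <0 0 1>; <0 2 0>; <0 2 1>; <2 2 0>; <2 2 1>
target <0 2 1> ∈ {SC,TSO,PSO}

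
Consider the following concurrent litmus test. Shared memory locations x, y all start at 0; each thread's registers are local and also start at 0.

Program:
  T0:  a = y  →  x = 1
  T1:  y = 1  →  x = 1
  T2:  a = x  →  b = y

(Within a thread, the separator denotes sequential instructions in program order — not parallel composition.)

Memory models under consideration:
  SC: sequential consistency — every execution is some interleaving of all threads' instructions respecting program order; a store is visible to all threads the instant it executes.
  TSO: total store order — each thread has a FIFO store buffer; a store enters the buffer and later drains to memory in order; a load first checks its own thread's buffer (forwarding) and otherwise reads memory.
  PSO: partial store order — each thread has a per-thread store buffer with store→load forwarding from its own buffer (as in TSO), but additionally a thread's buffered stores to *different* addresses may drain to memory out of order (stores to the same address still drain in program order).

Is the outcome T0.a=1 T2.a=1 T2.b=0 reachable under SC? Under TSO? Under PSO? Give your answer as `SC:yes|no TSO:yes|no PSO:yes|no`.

outcome vector order: (T0.a,T2.a,T2.b)
SC (7): 000, 001, 010, 011, 100, 101, 111
TSO (7): 000, 001, 010, 011, 100, 101, 111
PSO (8): 000, 001, 010, 011, 100, 101, 110, 111
target 110 ∈ {PSO}

SC:no TSO:no PSO:yes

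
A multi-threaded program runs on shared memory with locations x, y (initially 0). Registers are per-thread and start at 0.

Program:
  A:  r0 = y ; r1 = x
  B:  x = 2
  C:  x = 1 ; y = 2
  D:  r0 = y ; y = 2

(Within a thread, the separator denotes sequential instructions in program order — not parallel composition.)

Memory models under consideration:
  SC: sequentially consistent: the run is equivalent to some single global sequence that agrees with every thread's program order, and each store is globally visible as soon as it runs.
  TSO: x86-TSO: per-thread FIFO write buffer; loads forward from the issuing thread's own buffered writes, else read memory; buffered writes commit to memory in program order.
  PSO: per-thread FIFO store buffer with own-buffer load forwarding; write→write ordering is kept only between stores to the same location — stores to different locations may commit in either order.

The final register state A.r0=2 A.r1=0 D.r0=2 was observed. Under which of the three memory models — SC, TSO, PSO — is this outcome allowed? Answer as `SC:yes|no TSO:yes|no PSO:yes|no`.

outcome vector order: (A.r0,A.r1,D.r0)
under SC → 0/0/0, 0/0/2, 0/1/0, 0/1/2, 0/2/0, 0/2/2, 2/0/0, 2/1/0, 2/1/2, 2/2/0, 2/2/2
under TSO → 0/0/0, 0/0/2, 0/1/0, 0/1/2, 0/2/0, 0/2/2, 2/0/0, 2/1/0, 2/1/2, 2/2/0, 2/2/2
under PSO → 0/0/0, 0/0/2, 0/1/0, 0/1/2, 0/2/0, 0/2/2, 2/0/0, 2/0/2, 2/1/0, 2/1/2, 2/2/0, 2/2/2
target 2/0/2 ∈ {PSO}

SC:no TSO:no PSO:yes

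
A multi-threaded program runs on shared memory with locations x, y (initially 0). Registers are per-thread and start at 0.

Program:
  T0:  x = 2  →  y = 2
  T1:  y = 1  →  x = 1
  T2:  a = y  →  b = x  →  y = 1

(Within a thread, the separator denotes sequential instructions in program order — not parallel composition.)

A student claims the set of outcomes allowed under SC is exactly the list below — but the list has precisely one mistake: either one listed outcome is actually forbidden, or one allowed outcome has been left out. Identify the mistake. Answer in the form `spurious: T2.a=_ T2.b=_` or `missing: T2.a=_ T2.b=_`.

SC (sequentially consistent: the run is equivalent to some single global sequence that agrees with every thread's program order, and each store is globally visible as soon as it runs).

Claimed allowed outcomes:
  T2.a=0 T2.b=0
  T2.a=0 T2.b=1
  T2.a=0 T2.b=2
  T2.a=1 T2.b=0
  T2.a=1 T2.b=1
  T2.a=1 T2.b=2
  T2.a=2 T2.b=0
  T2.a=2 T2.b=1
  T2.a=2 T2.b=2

spurious: T2.a=2 T2.b=0

outcome vector order: (T2.a,T2.b)
SC: 8 outcomes — {<0 0> <0 1> <0 2> <1 0> <1 1> <1 2> <2 1> <2 2>}
claimed∖SC = {<2 0>}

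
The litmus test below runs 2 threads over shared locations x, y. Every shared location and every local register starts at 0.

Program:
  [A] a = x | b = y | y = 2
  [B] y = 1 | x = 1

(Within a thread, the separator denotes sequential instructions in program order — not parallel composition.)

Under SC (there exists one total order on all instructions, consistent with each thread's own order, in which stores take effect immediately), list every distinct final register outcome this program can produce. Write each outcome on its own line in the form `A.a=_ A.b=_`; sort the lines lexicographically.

outcome vector order: (A.a,A.b)
|SC outcomes| = 3

A.a=0 A.b=0
A.a=0 A.b=1
A.a=1 A.b=1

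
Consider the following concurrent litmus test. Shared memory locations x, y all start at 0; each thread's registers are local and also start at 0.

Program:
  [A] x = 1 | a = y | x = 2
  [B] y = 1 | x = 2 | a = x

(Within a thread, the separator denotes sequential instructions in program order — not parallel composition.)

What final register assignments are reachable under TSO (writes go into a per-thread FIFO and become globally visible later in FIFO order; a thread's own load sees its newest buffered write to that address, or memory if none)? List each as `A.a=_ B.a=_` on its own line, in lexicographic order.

outcome vector order: (A.a,B.a)
|TSO outcomes| = 4

A.a=0 B.a=1
A.a=0 B.a=2
A.a=1 B.a=1
A.a=1 B.a=2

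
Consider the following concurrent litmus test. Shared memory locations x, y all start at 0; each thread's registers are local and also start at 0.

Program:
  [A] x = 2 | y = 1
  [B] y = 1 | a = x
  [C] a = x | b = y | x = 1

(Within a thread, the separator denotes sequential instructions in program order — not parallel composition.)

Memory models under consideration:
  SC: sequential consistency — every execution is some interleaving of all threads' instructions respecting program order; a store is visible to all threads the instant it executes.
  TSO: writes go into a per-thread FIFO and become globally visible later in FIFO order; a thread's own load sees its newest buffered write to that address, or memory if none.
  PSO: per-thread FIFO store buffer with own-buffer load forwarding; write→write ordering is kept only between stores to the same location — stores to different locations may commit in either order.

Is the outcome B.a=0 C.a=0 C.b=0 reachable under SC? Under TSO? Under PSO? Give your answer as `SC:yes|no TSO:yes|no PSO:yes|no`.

outcome vector order: (B.a,C.a,C.b)
under SC → 000, 001, 021, 100, 101, 120, 121, 200, 201, 220, 221
under TSO → 000, 001, 020, 021, 100, 101, 120, 121, 200, 201, 220, 221
under PSO → 000, 001, 020, 021, 100, 101, 120, 121, 200, 201, 220, 221
target 000 ∈ {SC,TSO,PSO}

SC:yes TSO:yes PSO:yes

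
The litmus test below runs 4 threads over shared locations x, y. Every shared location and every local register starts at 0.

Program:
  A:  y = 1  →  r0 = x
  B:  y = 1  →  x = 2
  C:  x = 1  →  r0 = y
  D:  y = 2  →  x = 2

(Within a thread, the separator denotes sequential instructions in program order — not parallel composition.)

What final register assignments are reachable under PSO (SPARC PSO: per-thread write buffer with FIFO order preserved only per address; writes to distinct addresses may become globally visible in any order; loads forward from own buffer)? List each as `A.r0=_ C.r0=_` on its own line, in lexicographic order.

outcome vector order: (A.r0,C.r0)
|PSO outcomes| = 9

A.r0=0 C.r0=0
A.r0=0 C.r0=1
A.r0=0 C.r0=2
A.r0=1 C.r0=0
A.r0=1 C.r0=1
A.r0=1 C.r0=2
A.r0=2 C.r0=0
A.r0=2 C.r0=1
A.r0=2 C.r0=2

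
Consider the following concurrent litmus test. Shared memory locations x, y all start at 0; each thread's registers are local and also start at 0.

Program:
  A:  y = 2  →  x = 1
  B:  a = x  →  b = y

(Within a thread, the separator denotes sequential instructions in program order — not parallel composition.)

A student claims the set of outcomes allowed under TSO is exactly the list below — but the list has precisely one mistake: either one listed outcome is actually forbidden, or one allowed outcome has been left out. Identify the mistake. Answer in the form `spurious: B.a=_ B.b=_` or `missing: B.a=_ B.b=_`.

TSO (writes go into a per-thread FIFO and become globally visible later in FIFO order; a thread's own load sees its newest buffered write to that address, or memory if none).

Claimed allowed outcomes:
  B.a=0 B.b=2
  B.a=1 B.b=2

missing: B.a=0 B.b=0

outcome vector order: (B.a,B.b)
under TSO → (0,0), (0,2), (1,2)
TSO∖claimed = {(0,0)}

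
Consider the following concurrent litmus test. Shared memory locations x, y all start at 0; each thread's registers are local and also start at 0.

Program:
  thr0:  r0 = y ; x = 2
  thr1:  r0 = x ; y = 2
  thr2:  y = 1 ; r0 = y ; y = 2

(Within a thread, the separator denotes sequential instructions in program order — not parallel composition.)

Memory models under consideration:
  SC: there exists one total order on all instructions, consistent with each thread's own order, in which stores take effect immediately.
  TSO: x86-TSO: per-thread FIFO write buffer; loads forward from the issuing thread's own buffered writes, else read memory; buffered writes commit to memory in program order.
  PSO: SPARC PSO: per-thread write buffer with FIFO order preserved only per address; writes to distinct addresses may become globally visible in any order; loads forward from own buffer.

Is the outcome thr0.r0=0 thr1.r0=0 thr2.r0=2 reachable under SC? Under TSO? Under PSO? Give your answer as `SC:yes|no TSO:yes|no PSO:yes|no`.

outcome vector order: (thr0.r0,thr1.r0,thr2.r0)
SC (11): 0/0/1, 0/0/2, 0/2/1, 0/2/2, 1/0/1, 1/0/2, 1/2/1, 1/2/2, 2/0/1, 2/0/2, 2/2/1
TSO (11): 0/0/1, 0/0/2, 0/2/1, 0/2/2, 1/0/1, 1/0/2, 1/2/1, 1/2/2, 2/0/1, 2/0/2, 2/2/1
PSO (11): 0/0/1, 0/0/2, 0/2/1, 0/2/2, 1/0/1, 1/0/2, 1/2/1, 1/2/2, 2/0/1, 2/0/2, 2/2/1
target 0/0/2 ∈ {SC,TSO,PSO}

SC:yes TSO:yes PSO:yes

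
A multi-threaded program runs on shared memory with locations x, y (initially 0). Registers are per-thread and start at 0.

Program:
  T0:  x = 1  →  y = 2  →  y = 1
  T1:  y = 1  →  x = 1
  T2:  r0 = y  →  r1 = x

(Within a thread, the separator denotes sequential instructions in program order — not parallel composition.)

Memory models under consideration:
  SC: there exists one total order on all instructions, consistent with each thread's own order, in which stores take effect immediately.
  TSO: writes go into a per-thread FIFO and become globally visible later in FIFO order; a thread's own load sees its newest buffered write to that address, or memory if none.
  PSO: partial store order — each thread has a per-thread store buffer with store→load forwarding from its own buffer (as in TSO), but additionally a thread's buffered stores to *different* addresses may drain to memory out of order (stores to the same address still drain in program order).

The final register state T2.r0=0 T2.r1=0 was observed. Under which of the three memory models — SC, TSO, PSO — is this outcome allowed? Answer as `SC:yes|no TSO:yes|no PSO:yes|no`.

outcome vector order: (T2.r0,T2.r1)
[SC] allowed = {(0,0), (0,1), (1,0), (1,1), (2,1)}
[TSO] allowed = {(0,0), (0,1), (1,0), (1,1), (2,1)}
[PSO] allowed = {(0,0), (0,1), (1,0), (1,1), (2,0), (2,1)}
target (0,0) ∈ {SC,TSO,PSO}

SC:yes TSO:yes PSO:yes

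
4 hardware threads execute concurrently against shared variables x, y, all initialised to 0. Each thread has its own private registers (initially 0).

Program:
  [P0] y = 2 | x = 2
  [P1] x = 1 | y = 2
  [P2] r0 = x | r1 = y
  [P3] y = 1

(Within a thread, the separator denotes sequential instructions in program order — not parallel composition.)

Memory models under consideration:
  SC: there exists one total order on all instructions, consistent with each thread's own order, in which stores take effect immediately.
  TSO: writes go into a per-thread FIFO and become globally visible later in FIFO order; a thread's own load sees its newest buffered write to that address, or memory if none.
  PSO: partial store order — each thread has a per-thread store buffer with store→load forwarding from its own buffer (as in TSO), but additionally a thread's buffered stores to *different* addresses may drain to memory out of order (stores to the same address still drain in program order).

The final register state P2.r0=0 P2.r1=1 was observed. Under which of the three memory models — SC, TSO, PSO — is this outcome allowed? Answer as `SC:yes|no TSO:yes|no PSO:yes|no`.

SC:yes TSO:yes PSO:yes

outcome vector order: (P2.r0,P2.r1)
[SC] allowed = {<0 0>; <0 1>; <0 2>; <1 0>; <1 1>; <1 2>; <2 1>; <2 2>}
[TSO] allowed = {<0 0>; <0 1>; <0 2>; <1 0>; <1 1>; <1 2>; <2 1>; <2 2>}
[PSO] allowed = {<0 0>; <0 1>; <0 2>; <1 0>; <1 1>; <1 2>; <2 0>; <2 1>; <2 2>}
target <0 1> ∈ {SC,TSO,PSO}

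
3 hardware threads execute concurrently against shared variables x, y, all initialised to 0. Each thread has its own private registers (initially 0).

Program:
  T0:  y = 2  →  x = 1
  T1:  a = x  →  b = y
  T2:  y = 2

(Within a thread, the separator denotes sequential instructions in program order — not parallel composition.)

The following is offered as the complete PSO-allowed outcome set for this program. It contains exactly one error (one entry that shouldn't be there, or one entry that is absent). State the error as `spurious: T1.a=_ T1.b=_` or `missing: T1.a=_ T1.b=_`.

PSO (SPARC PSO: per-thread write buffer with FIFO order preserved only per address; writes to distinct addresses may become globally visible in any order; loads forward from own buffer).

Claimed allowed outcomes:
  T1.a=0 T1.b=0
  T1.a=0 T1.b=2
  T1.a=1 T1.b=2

missing: T1.a=1 T1.b=0

outcome vector order: (T1.a,T1.b)
PSO (4): (0,0) (0,2) (1,0) (1,2)
PSO∖claimed = {(1,0)}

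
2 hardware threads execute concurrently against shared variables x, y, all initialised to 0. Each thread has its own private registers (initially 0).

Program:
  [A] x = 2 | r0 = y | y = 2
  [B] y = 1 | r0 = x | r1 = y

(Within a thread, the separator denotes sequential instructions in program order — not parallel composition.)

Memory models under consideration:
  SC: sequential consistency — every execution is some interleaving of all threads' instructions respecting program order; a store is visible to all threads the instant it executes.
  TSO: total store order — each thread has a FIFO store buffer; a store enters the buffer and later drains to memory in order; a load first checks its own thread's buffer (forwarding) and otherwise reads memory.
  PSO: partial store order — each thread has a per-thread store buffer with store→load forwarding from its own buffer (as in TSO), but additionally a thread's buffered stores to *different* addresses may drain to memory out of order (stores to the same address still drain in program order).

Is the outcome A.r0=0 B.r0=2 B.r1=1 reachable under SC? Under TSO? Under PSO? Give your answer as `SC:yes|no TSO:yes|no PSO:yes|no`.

outcome vector order: (A.r0,B.r0,B.r1)
under SC → 0/2/1; 0/2/2; 1/0/1; 1/0/2; 1/2/1; 1/2/2
under TSO → 0/0/1; 0/0/2; 0/2/1; 0/2/2; 1/0/1; 1/0/2; 1/2/1; 1/2/2
under PSO → 0/0/1; 0/0/2; 0/2/1; 0/2/2; 1/0/1; 1/0/2; 1/2/1; 1/2/2
target 0/2/1 ∈ {SC,TSO,PSO}

SC:yes TSO:yes PSO:yes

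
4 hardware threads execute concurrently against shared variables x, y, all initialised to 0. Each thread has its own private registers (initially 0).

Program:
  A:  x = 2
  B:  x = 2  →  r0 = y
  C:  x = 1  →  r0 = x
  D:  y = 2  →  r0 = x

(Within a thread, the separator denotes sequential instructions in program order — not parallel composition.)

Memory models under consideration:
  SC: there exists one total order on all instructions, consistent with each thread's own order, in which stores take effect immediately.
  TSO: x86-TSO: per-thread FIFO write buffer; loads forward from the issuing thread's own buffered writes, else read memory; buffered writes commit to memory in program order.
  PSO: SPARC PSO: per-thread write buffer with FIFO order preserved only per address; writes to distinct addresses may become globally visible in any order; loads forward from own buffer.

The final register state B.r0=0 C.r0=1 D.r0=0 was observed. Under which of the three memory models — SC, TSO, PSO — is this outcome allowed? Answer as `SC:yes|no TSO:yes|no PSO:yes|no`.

SC:no TSO:yes PSO:yes

outcome vector order: (B.r0,C.r0,D.r0)
SC (10): 0/1/1 0/1/2 0/2/1 0/2/2 2/1/0 2/1/1 2/1/2 2/2/0 2/2/1 2/2/2
TSO (12): 0/1/0 0/1/1 0/1/2 0/2/0 0/2/1 0/2/2 2/1/0 2/1/1 2/1/2 2/2/0 2/2/1 2/2/2
PSO (12): 0/1/0 0/1/1 0/1/2 0/2/0 0/2/1 0/2/2 2/1/0 2/1/1 2/1/2 2/2/0 2/2/1 2/2/2
target 0/1/0 ∈ {TSO,PSO}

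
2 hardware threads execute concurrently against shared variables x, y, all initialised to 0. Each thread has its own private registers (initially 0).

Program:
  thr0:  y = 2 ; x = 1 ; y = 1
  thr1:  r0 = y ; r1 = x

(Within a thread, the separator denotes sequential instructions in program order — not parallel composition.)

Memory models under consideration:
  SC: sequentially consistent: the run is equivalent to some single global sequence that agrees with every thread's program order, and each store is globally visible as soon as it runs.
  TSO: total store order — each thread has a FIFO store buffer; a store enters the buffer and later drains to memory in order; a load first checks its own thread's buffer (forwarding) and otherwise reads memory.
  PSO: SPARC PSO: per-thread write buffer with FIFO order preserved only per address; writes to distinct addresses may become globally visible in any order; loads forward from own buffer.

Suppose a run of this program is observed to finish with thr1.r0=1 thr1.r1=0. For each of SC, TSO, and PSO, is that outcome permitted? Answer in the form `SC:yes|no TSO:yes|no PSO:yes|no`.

outcome vector order: (thr1.r0,thr1.r1)
[SC] allowed = {(0,0), (0,1), (1,1), (2,0), (2,1)}
[TSO] allowed = {(0,0), (0,1), (1,1), (2,0), (2,1)}
[PSO] allowed = {(0,0), (0,1), (1,0), (1,1), (2,0), (2,1)}
target (1,0) ∈ {PSO}

SC:no TSO:no PSO:yes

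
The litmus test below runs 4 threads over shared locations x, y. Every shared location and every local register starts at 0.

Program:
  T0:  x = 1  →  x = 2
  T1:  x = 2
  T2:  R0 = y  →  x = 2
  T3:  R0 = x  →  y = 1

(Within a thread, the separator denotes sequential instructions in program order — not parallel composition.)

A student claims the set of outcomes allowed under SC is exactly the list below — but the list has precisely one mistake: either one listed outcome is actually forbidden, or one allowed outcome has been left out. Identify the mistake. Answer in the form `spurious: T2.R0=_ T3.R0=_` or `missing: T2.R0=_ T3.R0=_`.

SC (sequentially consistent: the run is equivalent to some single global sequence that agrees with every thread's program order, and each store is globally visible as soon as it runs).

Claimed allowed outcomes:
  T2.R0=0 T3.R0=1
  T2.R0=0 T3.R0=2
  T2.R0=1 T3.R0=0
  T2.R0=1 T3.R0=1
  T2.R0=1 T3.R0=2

missing: T2.R0=0 T3.R0=0

outcome vector order: (T2.R0,T3.R0)
[SC] allowed = {(0,0); (0,1); (0,2); (1,0); (1,1); (1,2)}
SC∖claimed = {(0,0)}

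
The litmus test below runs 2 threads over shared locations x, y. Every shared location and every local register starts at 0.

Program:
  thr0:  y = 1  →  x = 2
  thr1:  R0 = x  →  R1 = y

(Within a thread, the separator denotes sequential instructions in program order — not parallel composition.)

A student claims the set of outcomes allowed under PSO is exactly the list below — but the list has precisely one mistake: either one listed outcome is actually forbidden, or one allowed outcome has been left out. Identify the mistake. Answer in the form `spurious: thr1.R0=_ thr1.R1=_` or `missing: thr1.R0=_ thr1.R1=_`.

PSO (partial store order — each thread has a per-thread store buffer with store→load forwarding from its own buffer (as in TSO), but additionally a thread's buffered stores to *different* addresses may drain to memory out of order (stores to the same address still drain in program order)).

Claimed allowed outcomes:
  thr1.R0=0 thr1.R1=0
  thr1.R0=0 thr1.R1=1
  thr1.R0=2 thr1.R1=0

outcome vector order: (thr1.R0,thr1.R1)
under PSO → 0/0, 0/1, 2/0, 2/1
PSO∖claimed = {2/1}

missing: thr1.R0=2 thr1.R1=1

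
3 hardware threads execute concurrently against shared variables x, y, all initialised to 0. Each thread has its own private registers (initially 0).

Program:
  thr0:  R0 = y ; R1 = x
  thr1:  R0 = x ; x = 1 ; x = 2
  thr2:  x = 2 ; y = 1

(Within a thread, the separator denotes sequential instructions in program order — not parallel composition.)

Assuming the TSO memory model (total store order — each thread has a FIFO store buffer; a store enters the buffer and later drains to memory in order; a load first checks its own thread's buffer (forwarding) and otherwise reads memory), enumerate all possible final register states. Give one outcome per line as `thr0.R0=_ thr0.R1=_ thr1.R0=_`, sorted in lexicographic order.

outcome vector order: (thr0.R0,thr0.R1,thr1.R0)
|TSO outcomes| = 10

thr0.R0=0 thr0.R1=0 thr1.R0=0
thr0.R0=0 thr0.R1=0 thr1.R0=2
thr0.R0=0 thr0.R1=1 thr1.R0=0
thr0.R0=0 thr0.R1=1 thr1.R0=2
thr0.R0=0 thr0.R1=2 thr1.R0=0
thr0.R0=0 thr0.R1=2 thr1.R0=2
thr0.R0=1 thr0.R1=1 thr1.R0=0
thr0.R0=1 thr0.R1=1 thr1.R0=2
thr0.R0=1 thr0.R1=2 thr1.R0=0
thr0.R0=1 thr0.R1=2 thr1.R0=2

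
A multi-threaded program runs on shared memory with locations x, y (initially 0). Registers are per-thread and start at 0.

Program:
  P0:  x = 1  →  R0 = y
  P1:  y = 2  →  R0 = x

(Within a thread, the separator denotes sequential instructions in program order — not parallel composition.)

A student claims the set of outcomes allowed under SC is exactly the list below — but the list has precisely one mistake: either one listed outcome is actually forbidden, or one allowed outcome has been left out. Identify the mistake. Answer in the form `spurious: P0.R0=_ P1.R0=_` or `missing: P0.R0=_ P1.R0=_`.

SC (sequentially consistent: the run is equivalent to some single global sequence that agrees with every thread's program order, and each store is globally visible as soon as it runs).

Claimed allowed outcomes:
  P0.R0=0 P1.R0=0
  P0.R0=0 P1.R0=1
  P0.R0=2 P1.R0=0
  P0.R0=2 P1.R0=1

outcome vector order: (P0.R0,P1.R0)
[SC] allowed = {01, 20, 21}
claimed∖SC = {00}

spurious: P0.R0=0 P1.R0=0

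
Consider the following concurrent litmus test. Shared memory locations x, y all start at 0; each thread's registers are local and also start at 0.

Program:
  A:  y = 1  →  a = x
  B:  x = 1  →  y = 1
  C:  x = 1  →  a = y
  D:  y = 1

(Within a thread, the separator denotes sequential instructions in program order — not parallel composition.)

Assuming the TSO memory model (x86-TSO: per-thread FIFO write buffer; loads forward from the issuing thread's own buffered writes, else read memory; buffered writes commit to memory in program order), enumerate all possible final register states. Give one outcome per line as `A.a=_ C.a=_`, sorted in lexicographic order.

outcome vector order: (A.a,C.a)
|TSO outcomes| = 4

A.a=0 C.a=0
A.a=0 C.a=1
A.a=1 C.a=0
A.a=1 C.a=1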